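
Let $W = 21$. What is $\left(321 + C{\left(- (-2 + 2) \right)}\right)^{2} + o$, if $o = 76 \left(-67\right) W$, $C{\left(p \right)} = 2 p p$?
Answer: $-3891$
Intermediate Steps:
$C{\left(p \right)} = 2 p^{2}$
$o = -106932$ ($o = 76 \left(-67\right) 21 = \left(-5092\right) 21 = -106932$)
$\left(321 + C{\left(- (-2 + 2) \right)}\right)^{2} + o = \left(321 + 2 \left(- (-2 + 2)\right)^{2}\right)^{2} - 106932 = \left(321 + 2 \left(\left(-1\right) 0\right)^{2}\right)^{2} - 106932 = \left(321 + 2 \cdot 0^{2}\right)^{2} - 106932 = \left(321 + 2 \cdot 0\right)^{2} - 106932 = \left(321 + 0\right)^{2} - 106932 = 321^{2} - 106932 = 103041 - 106932 = -3891$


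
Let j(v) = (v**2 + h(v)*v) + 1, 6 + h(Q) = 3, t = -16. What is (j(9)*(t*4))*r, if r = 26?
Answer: -91520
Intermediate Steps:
h(Q) = -3 (h(Q) = -6 + 3 = -3)
j(v) = 1 + v**2 - 3*v (j(v) = (v**2 - 3*v) + 1 = 1 + v**2 - 3*v)
(j(9)*(t*4))*r = ((1 + 9**2 - 3*9)*(-16*4))*26 = ((1 + 81 - 27)*(-64))*26 = (55*(-64))*26 = -3520*26 = -91520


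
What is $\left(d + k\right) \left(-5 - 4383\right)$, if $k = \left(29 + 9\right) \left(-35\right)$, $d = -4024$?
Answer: $23493352$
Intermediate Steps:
$k = -1330$ ($k = 38 \left(-35\right) = -1330$)
$\left(d + k\right) \left(-5 - 4383\right) = \left(-4024 - 1330\right) \left(-5 - 4383\right) = \left(-5354\right) \left(-4388\right) = 23493352$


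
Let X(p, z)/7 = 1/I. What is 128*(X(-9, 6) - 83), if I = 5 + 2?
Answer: -10496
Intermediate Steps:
I = 7
X(p, z) = 1 (X(p, z) = 7/7 = 7*(⅐) = 1)
128*(X(-9, 6) - 83) = 128*(1 - 83) = 128*(-82) = -10496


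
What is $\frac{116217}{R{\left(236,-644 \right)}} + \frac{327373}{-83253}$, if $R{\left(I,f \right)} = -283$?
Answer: $- \frac{9768060460}{23560599} \approx -414.59$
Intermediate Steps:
$\frac{116217}{R{\left(236,-644 \right)}} + \frac{327373}{-83253} = \frac{116217}{-283} + \frac{327373}{-83253} = 116217 \left(- \frac{1}{283}\right) + 327373 \left(- \frac{1}{83253}\right) = - \frac{116217}{283} - \frac{327373}{83253} = - \frac{9768060460}{23560599}$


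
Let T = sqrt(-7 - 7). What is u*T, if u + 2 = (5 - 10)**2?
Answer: 23*I*sqrt(14) ≈ 86.058*I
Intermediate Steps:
T = I*sqrt(14) (T = sqrt(-14) = I*sqrt(14) ≈ 3.7417*I)
u = 23 (u = -2 + (5 - 10)**2 = -2 + (-5)**2 = -2 + 25 = 23)
u*T = 23*(I*sqrt(14)) = 23*I*sqrt(14)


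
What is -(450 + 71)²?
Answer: -271441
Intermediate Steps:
-(450 + 71)² = -1*521² = -1*271441 = -271441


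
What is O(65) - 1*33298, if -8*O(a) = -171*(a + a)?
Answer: -122077/4 ≈ -30519.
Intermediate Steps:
O(a) = 171*a/4 (O(a) = -(-171)*(a + a)/8 = -(-171)*2*a/8 = -(-171)*a/4 = 171*a/4)
O(65) - 1*33298 = (171/4)*65 - 1*33298 = 11115/4 - 33298 = -122077/4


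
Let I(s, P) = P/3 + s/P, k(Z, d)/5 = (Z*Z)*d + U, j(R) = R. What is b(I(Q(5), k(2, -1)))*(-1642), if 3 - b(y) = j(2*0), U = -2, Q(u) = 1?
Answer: -4926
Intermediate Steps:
k(Z, d) = -10 + 5*d*Z² (k(Z, d) = 5*((Z*Z)*d - 2) = 5*(Z²*d - 2) = 5*(d*Z² - 2) = 5*(-2 + d*Z²) = -10 + 5*d*Z²)
I(s, P) = P/3 + s/P (I(s, P) = P*(⅓) + s/P = P/3 + s/P)
b(y) = 3 (b(y) = 3 - 2*0 = 3 - 1*0 = 3 + 0 = 3)
b(I(Q(5), k(2, -1)))*(-1642) = 3*(-1642) = -4926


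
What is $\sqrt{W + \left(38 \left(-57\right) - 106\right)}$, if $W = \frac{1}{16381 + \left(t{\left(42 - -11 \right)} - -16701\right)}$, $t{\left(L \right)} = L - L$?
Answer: $\frac{3 i \sqrt{276279923094}}{33082} \approx 47.666 i$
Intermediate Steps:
$t{\left(L \right)} = 0$
$W = \frac{1}{33082}$ ($W = \frac{1}{16381 + \left(0 - -16701\right)} = \frac{1}{16381 + \left(0 + 16701\right)} = \frac{1}{16381 + 16701} = \frac{1}{33082} \approx 3.0228 \cdot 10^{-5}$)
$\sqrt{W + \left(38 \left(-57\right) - 106\right)} = \sqrt{\frac{1}{33082} + \left(38 \left(-57\right) - 106\right)} = \sqrt{\frac{1}{33082} - 2272} = \sqrt{- \frac{75162303}{33082}} = \frac{3 i \sqrt{276279923094}}{33082}$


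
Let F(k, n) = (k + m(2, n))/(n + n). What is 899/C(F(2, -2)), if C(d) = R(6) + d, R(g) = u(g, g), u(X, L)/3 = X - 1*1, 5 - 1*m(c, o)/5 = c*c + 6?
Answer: 3596/83 ≈ 43.325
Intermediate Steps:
m(c, o) = -5 - 5*c² (m(c, o) = 25 - 5*(c*c + 6) = 25 - 5*(c² + 6) = 25 - 5*(6 + c²) = 25 + (-30 - 5*c²) = -5 - 5*c²)
u(X, L) = -3 + 3*X (u(X, L) = 3*(X - 1*1) = 3*(X - 1) = 3*(-1 + X) = -3 + 3*X)
R(g) = -3 + 3*g
F(k, n) = (-25 + k)/(2*n) (F(k, n) = (k + (-5 - 5*2²))/(n + n) = (k + (-5 - 5*4))/((2*n)) = (k + (-5 - 20))*(1/(2*n)) = (k - 25)*(1/(2*n)) = (-25 + k)*(1/(2*n)) = (-25 + k)/(2*n))
C(d) = 15 + d (C(d) = (-3 + 3*6) + d = (-3 + 18) + d = 15 + d)
899/C(F(2, -2)) = 899/(15 + (½)*(-25 + 2)/(-2)) = 899/(15 + (½)*(-½)*(-23)) = 899/(15 + 23/4) = 899/(83/4) = 899*(4/83) = 3596/83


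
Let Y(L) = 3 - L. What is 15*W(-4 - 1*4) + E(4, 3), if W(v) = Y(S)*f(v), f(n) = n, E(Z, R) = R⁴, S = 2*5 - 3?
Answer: 561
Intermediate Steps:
S = 7 (S = 10 - 3 = 7)
W(v) = -4*v (W(v) = (3 - 1*7)*v = (3 - 7)*v = -4*v)
15*W(-4 - 1*4) + E(4, 3) = 15*(-4*(-4 - 1*4)) + 3⁴ = 15*(-4*(-4 - 4)) + 81 = 15*(-4*(-8)) + 81 = 15*32 + 81 = 480 + 81 = 561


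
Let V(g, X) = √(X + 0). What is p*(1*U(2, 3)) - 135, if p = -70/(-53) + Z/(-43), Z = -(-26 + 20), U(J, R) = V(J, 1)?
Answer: -304973/2279 ≈ -133.82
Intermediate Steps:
V(g, X) = √X
U(J, R) = 1 (U(J, R) = √1 = 1)
Z = 6 (Z = -1*(-6) = 6)
p = 2692/2279 (p = -70/(-53) + 6/(-43) = -70*(-1/53) + 6*(-1/43) = 70/53 - 6/43 = 2692/2279 ≈ 1.1812)
p*(1*U(2, 3)) - 135 = 2692*(1*1)/2279 - 135 = (2692/2279)*1 - 135 = 2692/2279 - 135 = -304973/2279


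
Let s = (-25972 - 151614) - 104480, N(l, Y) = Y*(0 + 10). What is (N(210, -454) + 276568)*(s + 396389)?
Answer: 31099057044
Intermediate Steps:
N(l, Y) = 10*Y (N(l, Y) = Y*10 = 10*Y)
s = -282066 (s = -177586 - 104480 = -282066)
(N(210, -454) + 276568)*(s + 396389) = (10*(-454) + 276568)*(-282066 + 396389) = (-4540 + 276568)*114323 = 272028*114323 = 31099057044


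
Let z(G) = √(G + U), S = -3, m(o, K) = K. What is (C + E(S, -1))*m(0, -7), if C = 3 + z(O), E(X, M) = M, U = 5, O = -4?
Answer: -21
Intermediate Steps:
z(G) = √(5 + G) (z(G) = √(G + 5) = √(5 + G))
C = 4 (C = 3 + √(5 - 4) = 3 + √1 = 3 + 1 = 4)
(C + E(S, -1))*m(0, -7) = (4 - 1)*(-7) = 3*(-7) = -21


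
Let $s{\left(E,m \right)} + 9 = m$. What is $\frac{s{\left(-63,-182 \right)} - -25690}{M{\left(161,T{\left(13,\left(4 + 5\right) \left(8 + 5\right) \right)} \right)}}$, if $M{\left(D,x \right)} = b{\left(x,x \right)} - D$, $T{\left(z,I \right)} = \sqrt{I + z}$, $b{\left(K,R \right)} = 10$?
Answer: $- \frac{25499}{151} \approx -168.87$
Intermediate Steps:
$s{\left(E,m \right)} = -9 + m$
$M{\left(D,x \right)} = 10 - D$
$\frac{s{\left(-63,-182 \right)} - -25690}{M{\left(161,T{\left(13,\left(4 + 5\right) \left(8 + 5\right) \right)} \right)}} = \frac{\left(-9 - 182\right) - -25690}{10 - 161} = \frac{-191 + 25690}{10 - 161} = \frac{25499}{-151} = 25499 \left(- \frac{1}{151}\right) = - \frac{25499}{151}$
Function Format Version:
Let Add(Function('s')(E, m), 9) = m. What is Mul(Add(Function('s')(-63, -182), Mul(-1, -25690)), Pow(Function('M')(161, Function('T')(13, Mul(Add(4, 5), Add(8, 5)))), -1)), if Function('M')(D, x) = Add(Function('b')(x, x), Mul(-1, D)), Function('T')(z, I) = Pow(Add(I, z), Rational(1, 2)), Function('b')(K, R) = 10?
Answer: Rational(-25499, 151) ≈ -168.87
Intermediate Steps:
Function('s')(E, m) = Add(-9, m)
Function('M')(D, x) = Add(10, Mul(-1, D))
Mul(Add(Function('s')(-63, -182), Mul(-1, -25690)), Pow(Function('M')(161, Function('T')(13, Mul(Add(4, 5), Add(8, 5)))), -1)) = Mul(Add(Add(-9, -182), Mul(-1, -25690)), Pow(Add(10, Mul(-1, 161)), -1)) = Mul(Add(-191, 25690), Pow(Add(10, -161), -1)) = Mul(25499, Pow(-151, -1)) = Mul(25499, Rational(-1, 151)) = Rational(-25499, 151)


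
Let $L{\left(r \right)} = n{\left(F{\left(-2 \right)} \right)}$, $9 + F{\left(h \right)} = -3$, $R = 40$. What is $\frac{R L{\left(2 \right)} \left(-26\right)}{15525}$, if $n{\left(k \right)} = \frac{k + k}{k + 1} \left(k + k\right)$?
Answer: $\frac{13312}{3795} \approx 3.5078$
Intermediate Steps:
$F{\left(h \right)} = -12$ ($F{\left(h \right)} = -9 - 3 = -12$)
$n{\left(k \right)} = \frac{4 k^{2}}{1 + k}$ ($n{\left(k \right)} = \frac{2 k}{1 + k} 2 k = \frac{4 k^{2}}{1 + k}$)
$L{\left(r \right)} = - \frac{576}{11}$ ($L{\left(r \right)} = \frac{4 \left(-12\right)^{2}}{1 - 12} = 4 \cdot 144 \frac{1}{-11} = 4 \cdot 144 \left(- \frac{1}{11}\right) = - \frac{576}{11}$)
$\frac{R L{\left(2 \right)} \left(-26\right)}{15525} = \frac{40 \left(- \frac{576}{11}\right) \left(-26\right)}{15525} = \left(- \frac{23040}{11}\right) \left(-26\right) \frac{1}{15525} = \frac{599040}{11} \cdot \frac{1}{15525} = \frac{13312}{3795}$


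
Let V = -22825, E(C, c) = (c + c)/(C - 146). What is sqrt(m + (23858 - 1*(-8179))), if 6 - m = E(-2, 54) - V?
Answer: sqrt(12620441)/37 ≈ 96.014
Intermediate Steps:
E(C, c) = 2*c/(-146 + C) (E(C, c) = (2*c)/(-146 + C) = 2*c/(-146 + C))
m = -844276/37 (m = 6 - (2*54/(-146 - 2) - 1*(-22825)) = 6 - (2*54/(-148) + 22825) = 6 - (2*54*(-1/148) + 22825) = 6 - (-27/37 + 22825) = 6 - 1*844498/37 = 6 - 844498/37 = -844276/37 ≈ -22818.)
sqrt(m + (23858 - 1*(-8179))) = sqrt(-844276/37 + (23858 - 1*(-8179))) = sqrt(-844276/37 + (23858 + 8179)) = sqrt(-844276/37 + 32037) = sqrt(341093/37) = sqrt(12620441)/37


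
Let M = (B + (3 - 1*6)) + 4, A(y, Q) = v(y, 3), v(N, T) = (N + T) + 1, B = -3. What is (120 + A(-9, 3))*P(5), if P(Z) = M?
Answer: -230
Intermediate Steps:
v(N, T) = 1 + N + T
A(y, Q) = 4 + y (A(y, Q) = 1 + y + 3 = 4 + y)
M = -2 (M = (-3 + (3 - 1*6)) + 4 = (-3 + (3 - 6)) + 4 = (-3 - 3) + 4 = -6 + 4 = -2)
P(Z) = -2
(120 + A(-9, 3))*P(5) = (120 + (4 - 9))*(-2) = (120 - 5)*(-2) = 115*(-2) = -230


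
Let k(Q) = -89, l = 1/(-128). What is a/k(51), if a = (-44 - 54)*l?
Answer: -49/5696 ≈ -0.0086025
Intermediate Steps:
l = -1/128 ≈ -0.0078125
a = 49/64 (a = (-44 - 54)*(-1/128) = -98*(-1/128) = 49/64 ≈ 0.76563)
a/k(51) = (49/64)/(-89) = (49/64)*(-1/89) = -49/5696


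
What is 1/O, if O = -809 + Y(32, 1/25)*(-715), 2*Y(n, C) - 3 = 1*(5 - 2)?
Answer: -1/2954 ≈ -0.00033852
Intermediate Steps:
Y(n, C) = 3 (Y(n, C) = 3/2 + (1*(5 - 2))/2 = 3/2 + (1*3)/2 = 3/2 + (½)*3 = 3/2 + 3/2 = 3)
O = -2954 (O = -809 + 3*(-715) = -809 - 2145 = -2954)
1/O = 1/(-2954) = -1/2954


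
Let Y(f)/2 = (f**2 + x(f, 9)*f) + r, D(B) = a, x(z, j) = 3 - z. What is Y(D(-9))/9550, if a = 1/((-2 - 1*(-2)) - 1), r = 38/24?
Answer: -17/57300 ≈ -0.00029668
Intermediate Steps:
r = 19/12 (r = 38*(1/24) = 19/12 ≈ 1.5833)
a = -1 (a = 1/((-2 + 2) - 1) = 1/(0 - 1) = 1/(-1) = -1)
D(B) = -1
Y(f) = 19/6 + 2*f**2 + 2*f*(3 - f) (Y(f) = 2*((f**2 + (3 - f)*f) + 19/12) = 2*((f**2 + f*(3 - f)) + 19/12) = 2*(19/12 + f**2 + f*(3 - f)) = 19/6 + 2*f**2 + 2*f*(3 - f))
Y(D(-9))/9550 = (19/6 + 6*(-1))/9550 = (19/6 - 6)*(1/9550) = -17/6*1/9550 = -17/57300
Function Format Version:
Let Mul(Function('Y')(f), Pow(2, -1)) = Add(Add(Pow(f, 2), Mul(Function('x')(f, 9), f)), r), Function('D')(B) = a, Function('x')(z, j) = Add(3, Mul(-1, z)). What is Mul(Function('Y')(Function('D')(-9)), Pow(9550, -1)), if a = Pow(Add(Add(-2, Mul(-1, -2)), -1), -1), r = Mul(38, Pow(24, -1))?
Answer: Rational(-17, 57300) ≈ -0.00029668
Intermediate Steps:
r = Rational(19, 12) (r = Mul(38, Rational(1, 24)) = Rational(19, 12) ≈ 1.5833)
a = -1 (a = Pow(Add(Add(-2, 2), -1), -1) = Pow(Add(0, -1), -1) = Pow(-1, -1) = -1)
Function('D')(B) = -1
Function('Y')(f) = Add(Rational(19, 6), Mul(2, Pow(f, 2)), Mul(2, f, Add(3, Mul(-1, f)))) (Function('Y')(f) = Mul(2, Add(Add(Pow(f, 2), Mul(Add(3, Mul(-1, f)), f)), Rational(19, 12))) = Mul(2, Add(Add(Pow(f, 2), Mul(f, Add(3, Mul(-1, f)))), Rational(19, 12))) = Mul(2, Add(Rational(19, 12), Pow(f, 2), Mul(f, Add(3, Mul(-1, f))))) = Add(Rational(19, 6), Mul(2, Pow(f, 2)), Mul(2, f, Add(3, Mul(-1, f)))))
Mul(Function('Y')(Function('D')(-9)), Pow(9550, -1)) = Mul(Add(Rational(19, 6), Mul(6, -1)), Pow(9550, -1)) = Mul(Add(Rational(19, 6), -6), Rational(1, 9550)) = Mul(Rational(-17, 6), Rational(1, 9550)) = Rational(-17, 57300)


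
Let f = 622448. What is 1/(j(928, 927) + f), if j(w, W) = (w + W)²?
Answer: 1/4063473 ≈ 2.4609e-7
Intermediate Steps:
j(w, W) = (W + w)²
1/(j(928, 927) + f) = 1/((927 + 928)² + 622448) = 1/(1855² + 622448) = 1/(3441025 + 622448) = 1/4063473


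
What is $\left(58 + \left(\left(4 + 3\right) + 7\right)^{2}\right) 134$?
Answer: $34036$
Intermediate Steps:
$\left(58 + \left(\left(4 + 3\right) + 7\right)^{2}\right) 134 = \left(58 + \left(7 + 7\right)^{2}\right) 134 = \left(58 + 14^{2}\right) 134 = \left(58 + 196\right) 134 = 254 \cdot 134 = 34036$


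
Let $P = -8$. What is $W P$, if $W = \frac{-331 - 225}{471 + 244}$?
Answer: $\frac{4448}{715} \approx 6.221$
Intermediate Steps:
$W = - \frac{556}{715} \approx -0.77762$
$W P = \left(- \frac{556}{715}\right) \left(-8\right) = \frac{4448}{715}$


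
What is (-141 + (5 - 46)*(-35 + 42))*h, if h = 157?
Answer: -67196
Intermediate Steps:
(-141 + (5 - 46)*(-35 + 42))*h = (-141 + (5 - 46)*(-35 + 42))*157 = (-141 - 41*7)*157 = (-141 - 287)*157 = -428*157 = -67196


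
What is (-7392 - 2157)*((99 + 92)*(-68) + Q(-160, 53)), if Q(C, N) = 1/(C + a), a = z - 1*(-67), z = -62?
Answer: 19223483409/155 ≈ 1.2402e+8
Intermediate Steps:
a = 5 (a = -62 - 1*(-67) = -62 + 67 = 5)
Q(C, N) = 1/(5 + C) (Q(C, N) = 1/(C + 5) = 1/(5 + C))
(-7392 - 2157)*((99 + 92)*(-68) + Q(-160, 53)) = (-7392 - 2157)*((99 + 92)*(-68) + 1/(5 - 160)) = -9549*(191*(-68) + 1/(-155)) = -9549*(-12988 - 1/155) = -9549*(-2013141/155) = 19223483409/155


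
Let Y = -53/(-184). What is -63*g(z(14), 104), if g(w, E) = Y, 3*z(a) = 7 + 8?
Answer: -3339/184 ≈ -18.147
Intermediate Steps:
Y = 53/184 (Y = -53*(-1/184) = 53/184 ≈ 0.28804)
z(a) = 5 (z(a) = (7 + 8)/3 = (⅓)*15 = 5)
g(w, E) = 53/184
-63*g(z(14), 104) = -63*53/184 = -3339/184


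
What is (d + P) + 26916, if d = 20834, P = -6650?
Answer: 41100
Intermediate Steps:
(d + P) + 26916 = (20834 - 6650) + 26916 = 14184 + 26916 = 41100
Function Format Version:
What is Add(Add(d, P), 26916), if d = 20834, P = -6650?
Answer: 41100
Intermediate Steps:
Add(Add(d, P), 26916) = Add(Add(20834, -6650), 26916) = Add(14184, 26916) = 41100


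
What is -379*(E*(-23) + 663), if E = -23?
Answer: -451768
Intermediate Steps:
-379*(E*(-23) + 663) = -379*(-23*(-23) + 663) = -379*(529 + 663) = -379*1192 = -451768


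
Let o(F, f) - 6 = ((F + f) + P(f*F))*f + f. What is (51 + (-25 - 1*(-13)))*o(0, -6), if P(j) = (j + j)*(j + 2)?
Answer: 1404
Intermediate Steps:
P(j) = 2*j*(2 + j) (P(j) = (2*j)*(2 + j) = 2*j*(2 + j))
o(F, f) = 6 + f + f*(F + f + 2*F*f*(2 + F*f)) (o(F, f) = 6 + (((F + f) + 2*(f*F)*(2 + f*F))*f + f) = 6 + (((F + f) + 2*(F*f)*(2 + F*f))*f + f) = 6 + (((F + f) + 2*F*f*(2 + F*f))*f + f) = 6 + ((F + f + 2*F*f*(2 + F*f))*f + f) = 6 + (f*(F + f + 2*F*f*(2 + F*f)) + f) = 6 + (f + f*(F + f + 2*F*f*(2 + F*f))) = 6 + f + f*(F + f + 2*F*f*(2 + F*f)))
(51 + (-25 - 1*(-13)))*o(0, -6) = (51 + (-25 - 1*(-13)))*(6 - 6 + (-6)² + 0*(-6) + 2*0*(-6)²*(2 + 0*(-6))) = (51 + (-25 + 13))*(6 - 6 + 36 + 0 + 2*0*36*(2 + 0)) = (51 - 12)*(6 - 6 + 36 + 0 + 2*0*36*2) = 39*(6 - 6 + 36 + 0 + 0) = 39*36 = 1404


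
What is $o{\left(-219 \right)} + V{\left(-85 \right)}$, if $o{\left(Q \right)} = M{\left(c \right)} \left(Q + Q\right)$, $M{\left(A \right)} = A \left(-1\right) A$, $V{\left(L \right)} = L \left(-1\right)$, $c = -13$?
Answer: $74107$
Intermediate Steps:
$V{\left(L \right)} = - L$
$M{\left(A \right)} = - A^{2}$ ($M{\left(A \right)} = - A A = - A^{2}$)
$o{\left(Q \right)} = - 338 Q$ ($o{\left(Q \right)} = - \left(-13\right)^{2} \left(Q + Q\right) = \left(-1\right) 169 \cdot 2 Q = - 169 \cdot 2 Q = - 338 Q$)
$o{\left(-219 \right)} + V{\left(-85 \right)} = \left(-338\right) \left(-219\right) - -85 = 74022 + 85 = 74107$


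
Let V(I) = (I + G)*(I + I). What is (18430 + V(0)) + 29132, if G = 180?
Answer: 47562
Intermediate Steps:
V(I) = 2*I*(180 + I) (V(I) = (I + 180)*(I + I) = (180 + I)*(2*I) = 2*I*(180 + I))
(18430 + V(0)) + 29132 = (18430 + 2*0*(180 + 0)) + 29132 = (18430 + 2*0*180) + 29132 = (18430 + 0) + 29132 = 18430 + 29132 = 47562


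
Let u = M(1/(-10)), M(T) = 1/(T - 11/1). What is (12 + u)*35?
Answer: 46270/111 ≈ 416.85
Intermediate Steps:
M(T) = 1/(-11 + T) (M(T) = 1/(T - 11*1) = 1/(T - 11) = 1/(-11 + T))
u = -10/111 (u = 1/(-11 + 1/(-10)) = 1/(-11 - 1/10) = 1/(-111/10) = -10/111 ≈ -0.090090)
(12 + u)*35 = (12 - 10/111)*35 = (1322/111)*35 = 46270/111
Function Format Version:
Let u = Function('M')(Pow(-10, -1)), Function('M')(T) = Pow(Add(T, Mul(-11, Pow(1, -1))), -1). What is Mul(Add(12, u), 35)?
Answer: Rational(46270, 111) ≈ 416.85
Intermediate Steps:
Function('M')(T) = Pow(Add(-11, T), -1) (Function('M')(T) = Pow(Add(T, Mul(-11, 1)), -1) = Pow(Add(T, -11), -1) = Pow(Add(-11, T), -1))
u = Rational(-10, 111) (u = Pow(Add(-11, Pow(-10, -1)), -1) = Pow(Add(-11, Rational(-1, 10)), -1) = Pow(Rational(-111, 10), -1) = Rational(-10, 111) ≈ -0.090090)
Mul(Add(12, u), 35) = Mul(Add(12, Rational(-10, 111)), 35) = Mul(Rational(1322, 111), 35) = Rational(46270, 111)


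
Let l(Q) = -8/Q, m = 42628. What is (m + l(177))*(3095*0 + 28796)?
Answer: 217270081808/177 ≈ 1.2275e+9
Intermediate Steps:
(m + l(177))*(3095*0 + 28796) = (42628 - 8/177)*(3095*0 + 28796) = (42628 - 8*1/177)*(0 + 28796) = (42628 - 8/177)*28796 = (7545148/177)*28796 = 217270081808/177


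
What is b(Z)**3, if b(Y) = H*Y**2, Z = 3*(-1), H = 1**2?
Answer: 729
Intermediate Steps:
H = 1
Z = -3
b(Y) = Y**2 (b(Y) = 1*Y**2 = Y**2)
b(Z)**3 = ((-3)**2)**3 = 9**3 = 729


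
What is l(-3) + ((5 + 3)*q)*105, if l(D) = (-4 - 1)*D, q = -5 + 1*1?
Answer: -3345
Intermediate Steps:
q = -4 (q = -5 + 1 = -4)
l(D) = -5*D
l(-3) + ((5 + 3)*q)*105 = -5*(-3) + ((5 + 3)*(-4))*105 = 15 + (8*(-4))*105 = 15 - 32*105 = 15 - 3360 = -3345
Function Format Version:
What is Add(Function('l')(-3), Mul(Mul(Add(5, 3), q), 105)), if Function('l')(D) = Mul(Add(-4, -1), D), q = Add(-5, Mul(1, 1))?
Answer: -3345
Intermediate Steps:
q = -4 (q = Add(-5, 1) = -4)
Function('l')(D) = Mul(-5, D)
Add(Function('l')(-3), Mul(Mul(Add(5, 3), q), 105)) = Add(Mul(-5, -3), Mul(Mul(Add(5, 3), -4), 105)) = Add(15, Mul(Mul(8, -4), 105)) = Add(15, Mul(-32, 105)) = Add(15, -3360) = -3345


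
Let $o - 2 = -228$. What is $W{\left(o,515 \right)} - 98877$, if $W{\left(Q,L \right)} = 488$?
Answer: $-98389$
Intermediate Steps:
$o = -226$ ($o = 2 - 228 = -226$)
$W{\left(o,515 \right)} - 98877 = 488 - 98877 = -98389$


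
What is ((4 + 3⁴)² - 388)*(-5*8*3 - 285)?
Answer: -2768985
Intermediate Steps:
((4 + 3⁴)² - 388)*(-5*8*3 - 285) = ((4 + 81)² - 388)*(-40*3 - 285) = (85² - 388)*(-120 - 285) = (7225 - 388)*(-405) = 6837*(-405) = -2768985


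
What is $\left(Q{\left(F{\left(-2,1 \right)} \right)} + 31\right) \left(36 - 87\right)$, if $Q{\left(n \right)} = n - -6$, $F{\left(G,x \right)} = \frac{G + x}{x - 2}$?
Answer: $-1938$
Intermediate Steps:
$F{\left(G,x \right)} = \frac{G + x}{-2 + x}$
$Q{\left(n \right)} = 6 + n$ ($Q{\left(n \right)} = n + 6 = 6 + n$)
$\left(Q{\left(F{\left(-2,1 \right)} \right)} + 31\right) \left(36 - 87\right) = \left(\left(6 + \frac{-2 + 1}{-2 + 1}\right) + 31\right) \left(36 - 87\right) = \left(\left(6 + \frac{1}{-1} \left(-1\right)\right) + 31\right) \left(36 - 87\right) = \left(\left(6 - -1\right) + 31\right) \left(36 - 87\right) = \left(\left(6 + 1\right) + 31\right) \left(-51\right) = \left(7 + 31\right) \left(-51\right) = 38 \left(-51\right) = -1938$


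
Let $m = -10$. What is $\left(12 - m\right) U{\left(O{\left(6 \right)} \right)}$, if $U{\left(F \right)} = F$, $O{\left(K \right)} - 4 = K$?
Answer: $220$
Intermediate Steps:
$O{\left(K \right)} = 4 + K$
$\left(12 - m\right) U{\left(O{\left(6 \right)} \right)} = \left(12 - -10\right) \left(4 + 6\right) = \left(12 + 10\right) 10 = 22 \cdot 10 = 220$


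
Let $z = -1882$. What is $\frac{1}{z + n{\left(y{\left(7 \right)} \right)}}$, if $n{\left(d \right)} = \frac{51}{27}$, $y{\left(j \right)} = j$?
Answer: $- \frac{9}{16921} \approx -0.00053188$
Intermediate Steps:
$n{\left(d \right)} = \frac{17}{9}$ ($n{\left(d \right)} = 51 \cdot \frac{1}{27} = \frac{17}{9}$)
$\frac{1}{z + n{\left(y{\left(7 \right)} \right)}} = \frac{1}{-1882 + \frac{17}{9}} = \frac{1}{- \frac{16921}{9}} = - \frac{9}{16921}$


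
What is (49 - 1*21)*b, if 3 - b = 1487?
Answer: -41552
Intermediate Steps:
b = -1484 (b = 3 - 1*1487 = 3 - 1487 = -1484)
(49 - 1*21)*b = (49 - 1*21)*(-1484) = (49 - 21)*(-1484) = 28*(-1484) = -41552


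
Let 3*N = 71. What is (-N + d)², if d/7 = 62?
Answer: 1515361/9 ≈ 1.6837e+5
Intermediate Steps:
d = 434 (d = 7*62 = 434)
N = 71/3 (N = (⅓)*71 = 71/3 ≈ 23.667)
(-N + d)² = (-1*71/3 + 434)² = (-71/3 + 434)² = (1231/3)² = 1515361/9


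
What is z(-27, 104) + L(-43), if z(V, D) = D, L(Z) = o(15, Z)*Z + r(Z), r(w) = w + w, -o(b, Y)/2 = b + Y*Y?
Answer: 160322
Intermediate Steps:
o(b, Y) = -2*b - 2*Y**2 (o(b, Y) = -2*(b + Y*Y) = -2*(b + Y**2) = -2*b - 2*Y**2)
r(w) = 2*w
L(Z) = 2*Z + Z*(-30 - 2*Z**2) (L(Z) = (-2*15 - 2*Z**2)*Z + 2*Z = (-30 - 2*Z**2)*Z + 2*Z = Z*(-30 - 2*Z**2) + 2*Z = 2*Z + Z*(-30 - 2*Z**2))
z(-27, 104) + L(-43) = 104 + 2*(-43)*(-14 - 1*(-43)**2) = 104 + 2*(-43)*(-14 - 1*1849) = 104 + 2*(-43)*(-14 - 1849) = 104 + 2*(-43)*(-1863) = 104 + 160218 = 160322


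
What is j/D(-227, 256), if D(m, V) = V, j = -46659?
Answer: -46659/256 ≈ -182.26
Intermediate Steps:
j/D(-227, 256) = -46659/256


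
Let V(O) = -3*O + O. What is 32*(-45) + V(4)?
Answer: -1448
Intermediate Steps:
V(O) = -2*O
32*(-45) + V(4) = 32*(-45) - 2*4 = -1440 - 8 = -1448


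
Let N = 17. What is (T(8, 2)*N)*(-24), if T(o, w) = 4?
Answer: -1632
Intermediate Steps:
(T(8, 2)*N)*(-24) = (4*17)*(-24) = 68*(-24) = -1632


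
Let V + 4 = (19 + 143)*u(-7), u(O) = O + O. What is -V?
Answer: 2272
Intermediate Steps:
u(O) = 2*O
V = -2272 (V = -4 + (19 + 143)*(2*(-7)) = -4 + 162*(-14) = -4 - 2268 = -2272)
-V = -1*(-2272) = 2272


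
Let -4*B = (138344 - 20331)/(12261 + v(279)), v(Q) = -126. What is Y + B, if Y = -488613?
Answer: -23717393033/48540 ≈ -4.8862e+5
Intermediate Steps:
B = -118013/48540 (B = -(138344 - 20331)/(4*(12261 - 126)) = -118013/(4*12135) = -¼*118013/12135 = -118013/48540 ≈ -2.4313)
Y + B = -488613 - 118013/48540 = -23717393033/48540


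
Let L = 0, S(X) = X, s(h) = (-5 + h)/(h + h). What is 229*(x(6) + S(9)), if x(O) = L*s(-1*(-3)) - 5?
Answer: 916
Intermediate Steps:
s(h) = (-5 + h)/(2*h) (s(h) = (-5 + h)/((2*h)) = (-5 + h)*(1/(2*h)) = (-5 + h)/(2*h))
x(O) = -5 (x(O) = 0*((-5 - 1*(-3))/(2*((-1*(-3))))) - 5 = 0*((½)*(-5 + 3)/3) - 5 = 0*((½)*(⅓)*(-2)) - 5 = 0*(-⅓) - 5 = 0 - 5 = -5)
229*(x(6) + S(9)) = 229*(-5 + 9) = 229*4 = 916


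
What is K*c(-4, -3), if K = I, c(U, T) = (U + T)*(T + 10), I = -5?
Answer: 245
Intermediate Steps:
c(U, T) = (10 + T)*(T + U) (c(U, T) = (T + U)*(10 + T) = (10 + T)*(T + U))
K = -5
K*c(-4, -3) = -5*((-3)² + 10*(-3) + 10*(-4) - 3*(-4)) = -5*(9 - 30 - 40 + 12) = -5*(-49) = 245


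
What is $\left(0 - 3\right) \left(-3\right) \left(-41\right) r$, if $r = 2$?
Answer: $-738$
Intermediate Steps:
$\left(0 - 3\right) \left(-3\right) \left(-41\right) r = \left(0 - 3\right) \left(-3\right) \left(-41\right) 2 = \left(-3\right) \left(-3\right) \left(-41\right) 2 = 9 \left(-41\right) 2 = \left(-369\right) 2 = -738$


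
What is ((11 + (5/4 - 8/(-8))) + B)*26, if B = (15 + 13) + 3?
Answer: 2301/2 ≈ 1150.5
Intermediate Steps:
B = 31 (B = 28 + 3 = 31)
((11 + (5/4 - 8/(-8))) + B)*26 = ((11 + (5/4 - 8/(-8))) + 31)*26 = ((11 + (5*(¼) - 8*(-⅛))) + 31)*26 = ((11 + (5/4 + 1)) + 31)*26 = ((11 + 9/4) + 31)*26 = (53/4 + 31)*26 = (177/4)*26 = 2301/2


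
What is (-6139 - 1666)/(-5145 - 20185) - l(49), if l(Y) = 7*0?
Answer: 1561/5066 ≈ 0.30813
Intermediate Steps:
l(Y) = 0
(-6139 - 1666)/(-5145 - 20185) - l(49) = (-6139 - 1666)/(-5145 - 20185) - 1*0 = -7805/(-25330) + 0 = -7805*(-1/25330) + 0 = 1561/5066 + 0 = 1561/5066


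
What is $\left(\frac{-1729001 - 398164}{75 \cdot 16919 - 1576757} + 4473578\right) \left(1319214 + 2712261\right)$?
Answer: $\frac{793113568430881425}{43976} \approx 1.8035 \cdot 10^{13}$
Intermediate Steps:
$\left(\frac{-1729001 - 398164}{75 \cdot 16919 - 1576757} + 4473578\right) \left(1319214 + 2712261\right) = \left(- \frac{2127165}{1268925 - 1576757} + 4473578\right) 4031475 = \left(- \frac{2127165}{-307832} + 4473578\right) 4031475 = \left(\left(-2127165\right) \left(- \frac{1}{307832}\right) + 4473578\right) 4031475 = \left(\frac{2127165}{307832} + 4473578\right) 4031475 = \frac{1377112590061}{307832} \cdot 4031475 = \frac{793113568430881425}{43976}$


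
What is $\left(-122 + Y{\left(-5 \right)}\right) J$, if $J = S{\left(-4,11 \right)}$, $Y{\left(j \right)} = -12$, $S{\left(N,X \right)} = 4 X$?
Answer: $-5896$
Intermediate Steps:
$J = 44$ ($J = 4 \cdot 11 = 44$)
$\left(-122 + Y{\left(-5 \right)}\right) J = \left(-122 - 12\right) 44 = \left(-134\right) 44 = -5896$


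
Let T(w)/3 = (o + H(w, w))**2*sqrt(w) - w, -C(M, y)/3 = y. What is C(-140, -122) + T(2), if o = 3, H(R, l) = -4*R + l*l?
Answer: 360 + 3*sqrt(2) ≈ 364.24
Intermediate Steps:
H(R, l) = l**2 - 4*R (H(R, l) = -4*R + l**2 = l**2 - 4*R)
C(M, y) = -3*y
T(w) = -3*w + 3*sqrt(w)*(3 + w**2 - 4*w)**2 (T(w) = 3*((3 + (w**2 - 4*w))**2*sqrt(w) - w) = 3*((3 + w**2 - 4*w)**2*sqrt(w) - w) = 3*(sqrt(w)*(3 + w**2 - 4*w)**2 - w) = 3*(-w + sqrt(w)*(3 + w**2 - 4*w)**2) = -3*w + 3*sqrt(w)*(3 + w**2 - 4*w)**2)
C(-140, -122) + T(2) = -3*(-122) + (-3*2 + 3*sqrt(2)*(3 + 2**2 - 4*2)**2) = 366 + (-6 + 3*sqrt(2)*(3 + 4 - 8)**2) = 366 + (-6 + 3*sqrt(2)*(-1)**2) = 366 + (-6 + 3*sqrt(2)*1) = 366 + (-6 + 3*sqrt(2)) = 360 + 3*sqrt(2)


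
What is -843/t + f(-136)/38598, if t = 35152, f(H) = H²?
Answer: 308816639/678398448 ≈ 0.45521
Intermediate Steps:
-843/t + f(-136)/38598 = -843/35152 + (-136)²/38598 = -843*1/35152 + 18496*(1/38598) = -843/35152 + 9248/19299 = 308816639/678398448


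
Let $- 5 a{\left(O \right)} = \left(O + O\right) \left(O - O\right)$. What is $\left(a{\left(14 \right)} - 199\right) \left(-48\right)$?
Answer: $9552$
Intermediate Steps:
$a{\left(O \right)} = 0$ ($a{\left(O \right)} = - \frac{\left(O + O\right) \left(O - O\right)}{5} = - \frac{2 O 0}{5} = \left(- \frac{1}{5}\right) 0 = 0$)
$\left(a{\left(14 \right)} - 199\right) \left(-48\right) = \left(0 - 199\right) \left(-48\right) = \left(-199\right) \left(-48\right) = 9552$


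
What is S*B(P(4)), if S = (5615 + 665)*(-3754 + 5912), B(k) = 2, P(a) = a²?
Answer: 27104480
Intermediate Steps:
S = 13552240 (S = 6280*2158 = 13552240)
S*B(P(4)) = 13552240*2 = 27104480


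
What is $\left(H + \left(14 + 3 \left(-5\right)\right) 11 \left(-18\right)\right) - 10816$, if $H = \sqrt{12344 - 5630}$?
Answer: $-10618 + 3 \sqrt{746} \approx -10536.0$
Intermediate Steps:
$H = 3 \sqrt{746}$ ($H = \sqrt{6714} = 3 \sqrt{746} \approx 81.939$)
$\left(H + \left(14 + 3 \left(-5\right)\right) 11 \left(-18\right)\right) - 10816 = \left(3 \sqrt{746} + \left(14 + 3 \left(-5\right)\right) 11 \left(-18\right)\right) - 10816 = \left(3 \sqrt{746} + \left(14 - 15\right) 11 \left(-18\right)\right) - 10816 = \left(3 \sqrt{746} + \left(-1\right) 11 \left(-18\right)\right) - 10816 = \left(3 \sqrt{746} - -198\right) - 10816 = \left(3 \sqrt{746} + 198\right) - 10816 = \left(198 + 3 \sqrt{746}\right) - 10816 = -10618 + 3 \sqrt{746}$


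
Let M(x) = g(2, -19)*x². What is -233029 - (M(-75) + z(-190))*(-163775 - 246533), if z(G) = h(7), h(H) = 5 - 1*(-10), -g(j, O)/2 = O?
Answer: 87709256591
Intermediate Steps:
g(j, O) = -2*O
h(H) = 15 (h(H) = 5 + 10 = 15)
z(G) = 15
M(x) = 38*x² (M(x) = (-2*(-19))*x² = 38*x²)
-233029 - (M(-75) + z(-190))*(-163775 - 246533) = -233029 - (38*(-75)² + 15)*(-163775 - 246533) = -233029 - (38*5625 + 15)*(-410308) = -233029 - (213750 + 15)*(-410308) = -233029 - 213765*(-410308) = -233029 - 1*(-87709489620) = -233029 + 87709489620 = 87709256591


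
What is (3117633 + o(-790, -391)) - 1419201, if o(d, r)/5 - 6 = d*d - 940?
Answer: 4814262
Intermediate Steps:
o(d, r) = -4670 + 5*d² (o(d, r) = 30 + 5*(d*d - 940) = 30 + 5*(d² - 940) = 30 + 5*(-940 + d²) = 30 + (-4700 + 5*d²) = -4670 + 5*d²)
(3117633 + o(-790, -391)) - 1419201 = (3117633 + (-4670 + 5*(-790)²)) - 1419201 = (3117633 + (-4670 + 5*624100)) - 1419201 = (3117633 + (-4670 + 3120500)) - 1419201 = (3117633 + 3115830) - 1419201 = 6233463 - 1419201 = 4814262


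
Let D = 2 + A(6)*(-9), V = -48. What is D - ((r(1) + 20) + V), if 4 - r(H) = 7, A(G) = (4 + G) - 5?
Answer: -12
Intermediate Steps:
A(G) = -1 + G
r(H) = -3 (r(H) = 4 - 1*7 = 4 - 7 = -3)
D = -43 (D = 2 + (-1 + 6)*(-9) = 2 + 5*(-9) = 2 - 45 = -43)
D - ((r(1) + 20) + V) = -43 - ((-3 + 20) - 48) = -43 - (17 - 48) = -43 - 1*(-31) = -43 + 31 = -12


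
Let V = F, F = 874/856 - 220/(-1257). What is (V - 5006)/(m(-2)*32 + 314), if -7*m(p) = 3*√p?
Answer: -20713898752351/1304542384728 - 37695903098*I*√2/54355932697 ≈ -15.878 - 0.98076*I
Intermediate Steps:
F = 643469/537996 (F = 874*(1/856) - 220*(-1/1257) = 437/428 + 220/1257 = 643469/537996 ≈ 1.1960)
m(p) = -3*√p/7
V = 643469/537996 ≈ 1.1960
(V - 5006)/(m(-2)*32 + 314) = (643469/537996 - 5006)/(-3*I*√2/7*32 + 314) = -2692564507/(537996*(-3*I*√2/7*32 + 314)) = -2692564507/(537996*(-96*I*√2/7 + 314)) = -2692564507/(537996*(314 - 96*I*√2/7))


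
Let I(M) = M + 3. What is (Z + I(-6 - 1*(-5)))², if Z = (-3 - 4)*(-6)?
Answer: 1936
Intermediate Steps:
I(M) = 3 + M
Z = 42 (Z = -7*(-6) = 42)
(Z + I(-6 - 1*(-5)))² = (42 + (3 + (-6 - 1*(-5))))² = (42 + (3 + (-6 + 5)))² = (42 + (3 - 1))² = (42 + 2)² = 44² = 1936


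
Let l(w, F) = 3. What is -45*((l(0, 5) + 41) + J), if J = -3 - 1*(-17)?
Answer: -2610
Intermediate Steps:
J = 14 (J = -3 + 17 = 14)
-45*((l(0, 5) + 41) + J) = -45*((3 + 41) + 14) = -45*(44 + 14) = -45*58 = -2610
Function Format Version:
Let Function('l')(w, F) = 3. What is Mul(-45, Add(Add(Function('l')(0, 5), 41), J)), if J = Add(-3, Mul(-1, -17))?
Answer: -2610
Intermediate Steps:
J = 14 (J = Add(-3, 17) = 14)
Mul(-45, Add(Add(Function('l')(0, 5), 41), J)) = Mul(-45, Add(Add(3, 41), 14)) = Mul(-45, Add(44, 14)) = Mul(-45, 58) = -2610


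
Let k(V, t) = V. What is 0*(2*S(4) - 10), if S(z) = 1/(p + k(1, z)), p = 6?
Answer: 0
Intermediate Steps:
S(z) = 1/7 (S(z) = 1/(6 + 1) = 1/7)
0*(2*S(4) - 10) = 0*(2*(1/7) - 10) = 0*(2/7 - 10) = 0*(-68/7) = 0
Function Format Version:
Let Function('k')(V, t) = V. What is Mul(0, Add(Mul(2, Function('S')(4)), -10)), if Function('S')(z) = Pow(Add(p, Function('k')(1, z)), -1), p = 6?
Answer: 0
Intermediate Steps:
Function('S')(z) = Rational(1, 7) (Function('S')(z) = Pow(Add(6, 1), -1) = Pow(7, -1) = Rational(1, 7))
Mul(0, Add(Mul(2, Function('S')(4)), -10)) = Mul(0, Add(Mul(2, Rational(1, 7)), -10)) = Mul(0, Add(Rational(2, 7), -10)) = Mul(0, Rational(-68, 7)) = 0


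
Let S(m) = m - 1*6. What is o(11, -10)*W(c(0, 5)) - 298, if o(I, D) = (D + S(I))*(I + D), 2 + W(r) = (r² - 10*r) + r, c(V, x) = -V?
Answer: -288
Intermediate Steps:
S(m) = -6 + m (S(m) = m - 6 = -6 + m)
W(r) = -2 + r² - 9*r (W(r) = -2 + ((r² - 10*r) + r) = -2 + (r² - 9*r) = -2 + r² - 9*r)
o(I, D) = (D + I)*(-6 + D + I) (o(I, D) = (D + (-6 + I))*(I + D) = (-6 + D + I)*(D + I) = (D + I)*(-6 + D + I))
o(11, -10)*W(c(0, 5)) - 298 = ((-10)² - 10*11 - 10*(-6 + 11) + 11*(-6 + 11))*(-2 + (-1*0)² - (-9)*0) - 298 = (100 - 110 - 10*5 + 11*5)*(-2 + 0² - 9*0) - 298 = (100 - 110 - 50 + 55)*(-2 + 0 + 0) - 298 = -5*(-2) - 298 = 10 - 298 = -288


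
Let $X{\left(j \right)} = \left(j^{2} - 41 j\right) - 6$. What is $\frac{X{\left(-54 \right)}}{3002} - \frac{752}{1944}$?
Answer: $\frac{481472}{364743} \approx 1.32$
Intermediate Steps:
$X{\left(j \right)} = -6 + j^{2} - 41 j$
$\frac{X{\left(-54 \right)}}{3002} - \frac{752}{1944} = \frac{-6 + \left(-54\right)^{2} - -2214}{3002} - \frac{752}{1944} = \left(-6 + 2916 + 2214\right) \frac{1}{3002} - \frac{94}{243} = 5124 \cdot \frac{1}{3002} - \frac{94}{243} = \frac{2562}{1501} - \frac{94}{243} = \frac{481472}{364743}$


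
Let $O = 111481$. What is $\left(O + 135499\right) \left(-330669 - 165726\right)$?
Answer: $-122599637100$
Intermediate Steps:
$\left(O + 135499\right) \left(-330669 - 165726\right) = \left(111481 + 135499\right) \left(-330669 - 165726\right) = 246980 \left(-496395\right) = -122599637100$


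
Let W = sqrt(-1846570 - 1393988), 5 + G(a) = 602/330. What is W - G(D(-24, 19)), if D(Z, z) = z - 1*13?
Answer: 524/165 + 3*I*sqrt(360062) ≈ 3.1758 + 1800.2*I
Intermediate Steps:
D(Z, z) = -13 + z (D(Z, z) = z - 13 = -13 + z)
G(a) = -524/165 (G(a) = -5 + 602/330 = -5 + 602*(1/330) = -5 + 301/165 = -524/165)
W = 3*I*sqrt(360062) (W = sqrt(-3240558) = 3*I*sqrt(360062) ≈ 1800.2*I)
W - G(D(-24, 19)) = 3*I*sqrt(360062) - 1*(-524/165) = 3*I*sqrt(360062) + 524/165 = 524/165 + 3*I*sqrt(360062)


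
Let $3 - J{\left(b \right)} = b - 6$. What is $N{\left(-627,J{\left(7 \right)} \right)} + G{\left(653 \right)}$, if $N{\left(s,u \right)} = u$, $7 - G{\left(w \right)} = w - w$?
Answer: $9$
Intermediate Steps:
$G{\left(w \right)} = 7$ ($G{\left(w \right)} = 7 - \left(w - w\right) = 7 - 0 = 7 + 0 = 7$)
$J{\left(b \right)} = 9 - b$ ($J{\left(b \right)} = 3 - \left(b - 6\right) = 3 - \left(-6 + b\right) = 9 - b$)
$N{\left(-627,J{\left(7 \right)} \right)} + G{\left(653 \right)} = \left(9 - 7\right) + 7 = 2 + 7 = 9$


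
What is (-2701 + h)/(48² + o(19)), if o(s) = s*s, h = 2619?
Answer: -2/65 ≈ -0.030769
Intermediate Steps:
o(s) = s²
(-2701 + h)/(48² + o(19)) = (-2701 + 2619)/(48² + 19²) = -82/(2304 + 361) = -82/2665 = -82*1/2665 = -2/65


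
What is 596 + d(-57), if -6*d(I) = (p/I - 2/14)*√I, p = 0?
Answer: 596 + I*√57/42 ≈ 596.0 + 0.17976*I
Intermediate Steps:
d(I) = √I/42 (d(I) = -(0/I - 2/14)*√I/6 = -(0 - 2*1/14)*√I/6 = -(0 - ⅐)*√I/6 = -(-1)*√I/42 = √I/42)
596 + d(-57) = 596 + √(-57)/42 = 596 + (I*√57)/42 = 596 + I*√57/42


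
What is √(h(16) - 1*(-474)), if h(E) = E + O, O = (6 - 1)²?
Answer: √515 ≈ 22.694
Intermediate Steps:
O = 25 (O = 5² = 25)
h(E) = 25 + E (h(E) = E + 25 = 25 + E)
√(h(16) - 1*(-474)) = √((25 + 16) - 1*(-474)) = √(41 + 474) = √515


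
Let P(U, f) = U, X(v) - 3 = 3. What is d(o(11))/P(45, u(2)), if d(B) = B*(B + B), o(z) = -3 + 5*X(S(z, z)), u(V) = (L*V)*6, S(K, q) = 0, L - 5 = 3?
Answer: 162/5 ≈ 32.400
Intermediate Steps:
L = 8 (L = 5 + 3 = 8)
X(v) = 6 (X(v) = 3 + 3 = 6)
u(V) = 48*V (u(V) = (8*V)*6 = 48*V)
o(z) = 27 (o(z) = -3 + 5*6 = -3 + 30 = 27)
d(B) = 2*B**2 (d(B) = B*(2*B) = 2*B**2)
d(o(11))/P(45, u(2)) = (2*27**2)/45 = (2*729)*(1/45) = 1458*(1/45) = 162/5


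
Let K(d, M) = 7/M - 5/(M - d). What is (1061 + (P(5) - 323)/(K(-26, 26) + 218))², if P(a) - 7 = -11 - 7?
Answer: 144472635184329/128709025 ≈ 1.1225e+6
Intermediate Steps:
P(a) = -11 (P(a) = 7 + (-11 - 7) = 7 - 18 = -11)
K(d, M) = -5/(M - d) + 7/M
(1061 + (P(5) - 323)/(K(-26, 26) + 218))² = (1061 + (-11 - 323)/((-7*(-26) + 2*26)/(26*(26 - 1*(-26))) + 218))² = (1061 - 334/((182 + 52)/(26*(26 + 26)) + 218))² = (1061 - 334/((1/26)*234/52 + 218))² = (1061 - 334/((1/26)*(1/52)*234 + 218))² = (1061 - 334/(9/52 + 218))² = (1061 - 334/11345/52)² = (1061 - 334*52/11345)² = (1061 - 17368/11345)² = (12019677/11345)² = 144472635184329/128709025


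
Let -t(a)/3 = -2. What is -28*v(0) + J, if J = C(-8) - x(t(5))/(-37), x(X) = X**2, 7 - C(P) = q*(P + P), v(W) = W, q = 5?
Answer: 3255/37 ≈ 87.973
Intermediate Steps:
t(a) = 6 (t(a) = -3*(-2) = 6)
C(P) = 7 - 10*P (C(P) = 7 - 5*(P + P) = 7 - 5*2*P = 7 - 10*P)
J = 3255/37 (J = (7 - 10*(-8)) - 6**2/(-37) = (7 + 80) - 36*(-1)/37 = 87 - 1*(-36/37) = 87 + 36/37 = 3255/37 ≈ 87.973)
-28*v(0) + J = -28*0 + 3255/37 = 0 + 3255/37 = 3255/37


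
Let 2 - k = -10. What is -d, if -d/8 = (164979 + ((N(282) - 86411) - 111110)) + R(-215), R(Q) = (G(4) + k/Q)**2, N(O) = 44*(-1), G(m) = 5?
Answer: -12041263048/46225 ≈ -2.6049e+5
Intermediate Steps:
k = 12 (k = 2 - 1*(-10) = 2 + 10 = 12)
N(O) = -44
R(Q) = (5 + 12/Q)**2
d = 12041263048/46225 (d = -8*((164979 + ((-44 - 86411) - 111110)) + (12 + 5*(-215))**2/(-215)**2) = -8*((164979 + (-86455 - 111110)) + (12 - 1075)**2/46225) = -8*((164979 - 197565) + (1/46225)*(-1063)**2) = -8*(-32586 + (1/46225)*1129969) = -8*(-32586 + 1129969/46225) = -8*(-1505157881/46225) = 12041263048/46225 ≈ 2.6049e+5)
-d = -1*12041263048/46225 = -12041263048/46225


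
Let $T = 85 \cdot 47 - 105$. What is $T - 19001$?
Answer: $-15111$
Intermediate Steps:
$T = 3890$ ($T = 3995 - 105 = 3890$)
$T - 19001 = 3890 - 19001 = -15111$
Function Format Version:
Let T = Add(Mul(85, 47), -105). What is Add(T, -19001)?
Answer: -15111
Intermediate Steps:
T = 3890 (T = Add(3995, -105) = 3890)
Add(T, -19001) = Add(3890, -19001) = -15111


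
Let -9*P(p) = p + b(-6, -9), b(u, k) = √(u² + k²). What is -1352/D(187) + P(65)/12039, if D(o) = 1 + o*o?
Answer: -5721677/145732095 - √13/36117 ≈ -0.039361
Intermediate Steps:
D(o) = 1 + o²
b(u, k) = √(k² + u²)
P(p) = -√13/3 - p/9 (P(p) = -(p + √((-9)² + (-6)²))/9 = -(p + √(81 + 36))/9 = -(p + √117)/9 = -(p + 3*√13)/9 = -√13/3 - p/9)
-1352/D(187) + P(65)/12039 = -1352/(1 + 187²) + (-√13/3 - ⅑*65)/12039 = -1352/(1 + 34969) + (-√13/3 - 65/9)*(1/12039) = -1352/34970 + (-65/9 - √13/3)*(1/12039) = -1352*1/34970 + (-65/108351 - √13/36117) = -52/1345 + (-65/108351 - √13/36117) = -5721677/145732095 - √13/36117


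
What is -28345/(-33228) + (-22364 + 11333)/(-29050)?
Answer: 594980159/482636700 ≈ 1.2328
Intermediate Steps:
-28345/(-33228) + (-22364 + 11333)/(-29050) = -28345*(-1/33228) - 11031*(-1/29050) = 28345/33228 + 11031/29050 = 594980159/482636700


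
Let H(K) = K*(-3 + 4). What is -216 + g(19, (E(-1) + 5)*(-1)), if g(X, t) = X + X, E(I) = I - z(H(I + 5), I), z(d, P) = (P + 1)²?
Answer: -178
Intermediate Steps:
H(K) = K (H(K) = K*1 = K)
z(d, P) = (1 + P)²
E(I) = I - (1 + I)²
g(X, t) = 2*X
-216 + g(19, (E(-1) + 5)*(-1)) = -216 + 2*19 = -216 + 38 = -178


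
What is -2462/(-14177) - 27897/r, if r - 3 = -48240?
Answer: 171418421/227951983 ≈ 0.75199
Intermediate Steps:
r = -48237 (r = 3 - 48240 = -48237)
-2462/(-14177) - 27897/r = -2462/(-14177) - 27897/(-48237) = -2462*(-1/14177) - 27897*(-1/48237) = 2462/14177 + 9299/16079 = 171418421/227951983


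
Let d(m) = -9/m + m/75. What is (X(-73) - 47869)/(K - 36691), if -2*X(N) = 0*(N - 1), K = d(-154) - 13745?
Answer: 552886950/582558841 ≈ 0.94907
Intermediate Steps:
d(m) = -9/m + m/75 (d(m) = -9/m + m*(1/75) = -9/m + m/75)
K = -158777791/11550 (K = (-9/(-154) + (1/75)*(-154)) - 13745 = (-9*(-1/154) - 154/75) - 13745 = (9/154 - 154/75) - 13745 = -23041/11550 - 13745 = -158777791/11550 ≈ -13747.)
X(N) = 0 (X(N) = -0*(N - 1) = -0*(-1 + N) = -1/2*0 = 0)
(X(-73) - 47869)/(K - 36691) = (0 - 47869)/(-158777791/11550 - 36691) = -47869/(-582558841/11550) = -47869*(-11550/582558841) = 552886950/582558841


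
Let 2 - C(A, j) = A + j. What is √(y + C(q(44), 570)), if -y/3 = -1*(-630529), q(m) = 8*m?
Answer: I*√1892507 ≈ 1375.7*I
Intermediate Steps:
C(A, j) = 2 - A - j (C(A, j) = 2 - (A + j) = 2 + (-A - j) = 2 - A - j)
y = -1891587 (y = -(-3)*(-630529) = -3*630529 = -1891587)
√(y + C(q(44), 570)) = √(-1891587 + (2 - 8*44 - 1*570)) = √(-1891587 + (2 - 1*352 - 570)) = √(-1891587 + (2 - 352 - 570)) = √(-1891587 - 920) = √(-1892507) = I*√1892507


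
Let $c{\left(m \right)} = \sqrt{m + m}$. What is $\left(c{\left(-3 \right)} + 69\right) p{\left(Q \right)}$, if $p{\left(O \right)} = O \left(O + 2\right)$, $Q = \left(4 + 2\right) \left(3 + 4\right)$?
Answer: $127512 + 1848 i \sqrt{6} \approx 1.2751 \cdot 10^{5} + 4526.7 i$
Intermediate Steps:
$Q = 42$ ($Q = 6 \cdot 7 = 42$)
$c{\left(m \right)} = \sqrt{2} \sqrt{m}$ ($c{\left(m \right)} = \sqrt{2 m} = \sqrt{2} \sqrt{m}$)
$p{\left(O \right)} = O \left(2 + O\right)$
$\left(c{\left(-3 \right)} + 69\right) p{\left(Q \right)} = \left(\sqrt{2} \sqrt{-3} + 69\right) 42 \left(2 + 42\right) = \left(\sqrt{2} i \sqrt{3} + 69\right) 42 \cdot 44 = \left(i \sqrt{6} + 69\right) 1848 = \left(69 + i \sqrt{6}\right) 1848 = 127512 + 1848 i \sqrt{6}$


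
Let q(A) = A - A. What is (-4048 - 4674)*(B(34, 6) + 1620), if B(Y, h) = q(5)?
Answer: -14129640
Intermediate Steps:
q(A) = 0
B(Y, h) = 0
(-4048 - 4674)*(B(34, 6) + 1620) = (-4048 - 4674)*(0 + 1620) = -8722*1620 = -14129640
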